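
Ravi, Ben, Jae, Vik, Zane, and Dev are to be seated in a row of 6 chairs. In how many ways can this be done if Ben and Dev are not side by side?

Of the 6! = 720 arrangements, those with Ben and Dev adjacent number 2 × 5! = 240 (treat the pair as a block with 2 internal orders).
Complementary counting: 720 − 240 = 480.

480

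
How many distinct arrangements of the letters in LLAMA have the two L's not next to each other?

Total arrangements of LLAMA: 5!/(2!·2!) = 30.
If the two L's are adjacent, glue them into one block, leaving 4 items to arrange: (4)!/(2!) = 12 ways.
Subtracting, 30 − 12 = 18 arrangements keep the L's apart.

18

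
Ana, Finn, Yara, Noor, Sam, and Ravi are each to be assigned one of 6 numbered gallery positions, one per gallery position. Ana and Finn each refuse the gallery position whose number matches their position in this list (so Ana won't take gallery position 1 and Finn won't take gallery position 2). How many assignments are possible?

504

Let Aᵢ (for i ∈ {1, 2}) be the placements that put person i in their forbidden gallery position. Any j of these fix j positions, leaving (6−j)! ways to fill the rest, and there are C(2,j) ways to pick which j.
By inclusion–exclusion, the number of valid placements is Σ_{j=0}^{2} (−1)^j C(2,j)·(6−j)!.
Computing: 720 − 240 + 24 = 504.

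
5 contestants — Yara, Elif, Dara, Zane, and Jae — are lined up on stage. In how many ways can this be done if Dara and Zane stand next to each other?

Treat {Dara, Zane} as a single unit. There are 4 units to order, and the pair itself can be ordered 2 ways.
That gives 2 × 4! = 2 × 24 = 48.

48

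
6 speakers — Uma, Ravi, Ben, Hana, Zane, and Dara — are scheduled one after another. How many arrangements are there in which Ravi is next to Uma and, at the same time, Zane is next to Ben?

Treat {Ravi,Uma} as one block (2 orders) and {Zane,Ben} as another (2 orders).
That leaves 4 units to arrange: 2 × 2 × 4! = 4 × 24 = 96.

96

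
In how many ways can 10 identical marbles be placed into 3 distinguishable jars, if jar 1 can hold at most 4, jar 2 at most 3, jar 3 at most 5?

6

Ignoring the caps, the number of non-negative solutions to x_1+…+x_3 = 10 is C(12,2) = 66.
Subtract solutions that violate a single cap (substitute x_i' = x_i − (cap_i+1)): x_1 ≥ 5 gives C(7,2) = 21; x_2 ≥ 4 gives C(8,2) = 28; x_3 ≥ 6 gives C(6,2) = 15. Together 64.
Add back pairs where two caps are both exceeded: 3 + 0 + 1 = 4.
By inclusion–exclusion the count is 66 − 64 + 4 = 6.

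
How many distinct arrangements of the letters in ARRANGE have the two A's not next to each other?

900

There are 7!/(2!·2!) = 1260 arrangements of ARRANGE in total.
Arrangements with the A's together: treat AA as one letter, giving (6)!/(2!) = 360.
Hence 1260 − 360 = 900.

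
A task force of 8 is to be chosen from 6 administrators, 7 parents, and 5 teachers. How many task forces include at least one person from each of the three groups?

With no constraint there are C(18,8) = 43758 possible selections.
Selections missing a whole group: no administrators → C(12,8) = 495; no parents → C(11,8) = 165; no teachers → C(13,8) = 1287.
Add back selections omitting two groups (i.e. drawn from a single group): C(6,8) + C(7,8) + C(5,8) = 0.
By inclusion–exclusion: 43758 − 1947 + 0 = 41811.

41811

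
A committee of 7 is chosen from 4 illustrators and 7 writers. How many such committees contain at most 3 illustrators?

Split by how many illustrators are chosen (0 through 3).
Sum: C(4,0)·C(7,7) + C(4,1)·C(7,6) + C(4,2)·C(7,5) + C(4,3)·C(7,4) = 1 + 28 + 126 + 140 = 295.

295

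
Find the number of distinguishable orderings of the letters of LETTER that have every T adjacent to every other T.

60

Treat the 2 copies of T as a single block. The multiset to arrange is then {TT, E, E, L, R}, 5 items in all.
That gives (5)!/(2!) = 60 arrangements.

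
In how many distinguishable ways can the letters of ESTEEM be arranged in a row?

Letter multiplicities in ESTEEM: E×3, M×1, S×1, T×1.
So there are 6! / (3!) = 120 distinguishable arrangements.

120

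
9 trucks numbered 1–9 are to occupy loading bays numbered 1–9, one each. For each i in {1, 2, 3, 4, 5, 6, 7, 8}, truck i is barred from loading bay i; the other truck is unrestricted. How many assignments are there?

Let Aᵢ (for 1 ≤ i ≤ 8) be the placements that put truck i in its forbidden loading bay. Any j of these fix j positions, leaving (9−j)! ways to fill the rest, and there are C(8,j) ways to pick which j.
By inclusion–exclusion, the number of valid placements is Σ_{j=0}^{8} (−1)^j C(8,j)·(9−j)!.
Computing: 362880 − 322560 + 141120 − 40320 + 8400 − 1344 + 168 − 16 + 1 = 148329.

148329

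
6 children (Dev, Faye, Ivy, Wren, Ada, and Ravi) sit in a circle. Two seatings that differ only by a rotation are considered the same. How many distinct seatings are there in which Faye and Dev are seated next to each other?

Glue Faye and Dev into a block (2 internal orders). Seating 5 units around a circle gives (4)! arrangements.
So 2 × (4)! = 2 × 24 = 48.

48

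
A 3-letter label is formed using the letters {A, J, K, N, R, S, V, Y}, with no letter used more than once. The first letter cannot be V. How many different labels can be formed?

294

The first letter has 8−1 = 7 choices (anything except V).
The remaining 2 letters are filled from the other 7 symbols without repetition: 7 × 6 = 42.
Total: 7 × 42 = 294.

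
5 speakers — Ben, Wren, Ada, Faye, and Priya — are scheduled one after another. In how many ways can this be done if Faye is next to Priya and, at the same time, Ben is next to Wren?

Treat {Faye,Priya} as one block (2 orders) and {Ben,Wren} as another (2 orders).
That leaves 3 units to arrange: 2 × 2 × 3! = 4 × 6 = 24.

24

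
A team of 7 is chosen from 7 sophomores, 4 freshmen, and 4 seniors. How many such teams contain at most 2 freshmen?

Split by how many freshmen are chosen (0 through 2).
Sum: C(4,0)·C(11,7) + C(4,1)·C(11,6) + C(4,2)·C(11,5) = 330 + 1848 + 2772 = 4950.

4950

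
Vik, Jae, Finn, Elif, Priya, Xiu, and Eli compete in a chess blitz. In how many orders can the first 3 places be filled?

There are 7 choices for 1st place, 6 for 2nd, and 5 for 3rd.
That gives 7 × 6 × 5 = 210.

210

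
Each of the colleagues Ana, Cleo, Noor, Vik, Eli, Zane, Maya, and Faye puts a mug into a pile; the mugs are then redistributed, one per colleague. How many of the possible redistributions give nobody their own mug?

This is the derangement count D_8: permutations of 8 items with no fixed point.
By inclusion–exclusion this is Σ_{j=0}^{8} (−1)^j C(8,j)·(8−j)!.
Computing: 40320 − 40320 + 20160 − 6720 + 1680 − 336 + 56 − 8 + 1 = 14833.

14833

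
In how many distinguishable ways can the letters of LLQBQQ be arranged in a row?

60

Letter multiplicities in LLQBQQ: B×1, L×2, Q×3.
Dividing 6! = 720 by 3!·2! = 12 for the repeated letters gives 60.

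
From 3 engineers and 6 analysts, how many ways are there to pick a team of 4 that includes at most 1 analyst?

Split by how many analysts are chosen (0 through 1).
Sum: C(6,0)·C(3,4) + C(6,1)·C(3,3) = 0 + 6 = 6.

6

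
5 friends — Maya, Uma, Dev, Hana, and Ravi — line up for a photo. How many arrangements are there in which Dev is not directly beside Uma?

72

Of the 5! = 120 arrangements, those with Dev and Uma adjacent number 2 × 4! = 48 (treat the pair as a block with 2 internal orders).
Complementary counting: 120 − 48 = 72.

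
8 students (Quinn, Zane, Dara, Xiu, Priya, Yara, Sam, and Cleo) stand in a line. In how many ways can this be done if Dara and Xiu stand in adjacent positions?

10080

Treat {Dara, Xiu} as a single unit. There are 7 units to order, and the pair itself can be ordered 2 ways.
That gives 2 × 7! = 2 × 5040 = 10080.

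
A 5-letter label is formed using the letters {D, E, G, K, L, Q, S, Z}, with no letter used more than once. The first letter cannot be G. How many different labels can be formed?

5880

The first letter has 8−1 = 7 choices (anything except G).
The remaining 4 letters are filled from the other 7 symbols without repetition: 7 × 6 × 5 × 4 = 840.
Total: 7 × 840 = 5880.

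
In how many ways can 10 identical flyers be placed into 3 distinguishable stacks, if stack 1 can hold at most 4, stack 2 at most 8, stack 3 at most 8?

39

By stars and bars, unrestricted non-negative solutions to x_1+…+x_3 = 10 number C(10+2,2) = 66.
Subtract solutions that violate a single cap (substitute x_i' = x_i − (cap_i+1)): x_1 ≥ 5 gives C(7,2) = 21; x_2 ≥ 9 gives C(3,2) = 3; x_3 ≥ 9 gives C(3,2) = 3. Together 27.
No two caps can be exceeded simultaneously, so the pair terms are all 0.
By inclusion–exclusion the count is 66 − 27 + 0 = 39.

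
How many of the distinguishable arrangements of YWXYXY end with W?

Fix W in the last position and arrange the remaining 5 letters.
Those 5 letters have X appearing twice and Y appearing 3 times, giving (5)!/(3!·2!) = 10.

10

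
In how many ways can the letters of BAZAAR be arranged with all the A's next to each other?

24

Treat the 3 copies of A as a single block. The multiset to arrange is then {AAA, B, R, Z}, 4 items in all.
All 4 items are distinct, so there are (4)! = 24 arrangements.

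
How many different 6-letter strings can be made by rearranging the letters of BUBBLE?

The 6 letters of BUBBLE have repeats: B appearing 3 times.
The number of distinct arrangements is 6!/(3!) = 720/6 = 120.

120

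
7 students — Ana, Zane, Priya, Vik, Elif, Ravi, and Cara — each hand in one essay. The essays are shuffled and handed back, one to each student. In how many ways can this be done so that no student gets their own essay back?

1854

Let Aᵢ be the assignments in which student i gets their own essay. We want the size of the complement of A₁∪…∪A_7.
By inclusion–exclusion this is Σ_{j=0}^{7} (−1)^j C(7,j)·(7−j)!.
Computing: 5040 − 5040 + 2520 − 840 + 210 − 42 + 7 − 1 = 1854.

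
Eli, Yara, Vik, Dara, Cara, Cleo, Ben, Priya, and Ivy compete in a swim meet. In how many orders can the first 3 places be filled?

504

There are 9 choices for 1st place, 8 for 2nd, and 7 for 3rd.
That gives 9 × 8 × 7 = 504.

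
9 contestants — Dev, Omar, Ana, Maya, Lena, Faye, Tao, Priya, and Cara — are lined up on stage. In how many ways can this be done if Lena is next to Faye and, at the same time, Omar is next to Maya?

Treat {Lena,Faye} as one block (2 orders) and {Omar,Maya} as another (2 orders).
That leaves 7 units to arrange: 2 × 2 × 7! = 4 × 5040 = 20160.

20160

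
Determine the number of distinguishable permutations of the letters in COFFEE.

COFFEE has 6 letters with E appearing twice and F appearing twice.
Dividing 6! = 720 by 2!·2! = 4 for the repeated letters gives 180.

180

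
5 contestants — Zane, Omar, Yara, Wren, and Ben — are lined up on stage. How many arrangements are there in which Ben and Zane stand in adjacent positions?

48

Place the 3 others and the Ben-Zane pair as 4 objects in a line; the pair has 2 internal arrangements.
That gives 2 × 4! = 2 × 24 = 48.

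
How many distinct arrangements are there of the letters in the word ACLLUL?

ACLLUL has 6 letters with L appearing 3 times.
So there are 6! / (3!) = 120 distinguishable arrangements.

120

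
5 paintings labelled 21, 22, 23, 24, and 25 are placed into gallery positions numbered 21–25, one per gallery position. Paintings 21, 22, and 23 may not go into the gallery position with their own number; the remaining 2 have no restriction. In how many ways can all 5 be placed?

64

Let Aᵢ (for i ∈ {21, 22, 23}) be the placements that put painting i in its forbidden gallery position. Any j of these fix j positions, leaving (5−j)! ways to fill the rest, and there are C(3,j) ways to pick which j.
By inclusion–exclusion, the number of valid placements is Σ_{j=0}^{3} (−1)^j C(3,j)·(5−j)!.
Computing: 120 − 72 + 18 − 2 = 64.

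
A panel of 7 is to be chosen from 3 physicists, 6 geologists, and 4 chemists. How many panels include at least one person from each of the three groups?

With no constraint there are C(13,7) = 1716 possible selections.
Subtract selections that omit an entire group: no physicists → C(10,7) = 120; no geologists → C(7,7) = 1; no chemists → C(9,7) = 36.
Add back selections omitting two groups (i.e. drawn from a single group): C(3,7) + C(6,7) + C(4,7) = 0.
By inclusion–exclusion: 1716 − 157 + 0 = 1559.

1559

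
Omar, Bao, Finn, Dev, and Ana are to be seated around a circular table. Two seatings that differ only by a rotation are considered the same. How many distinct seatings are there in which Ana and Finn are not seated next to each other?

All circular seatings of 5 people number (4)! = 24.
Seatings with Ana beside Finn: treat them as a block with 2 internal orders, giving 2 × (3)! = 12.
Subtracting, 24 − 12 = 12.

12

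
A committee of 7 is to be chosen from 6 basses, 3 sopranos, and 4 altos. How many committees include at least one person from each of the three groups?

1559

With no constraint there are C(13,7) = 1716 possible selections.
Subtract selections that omit an entire group: no basses → C(7,7) = 1; no sopranos → C(10,7) = 120; no altos → C(9,7) = 36.
Add back selections omitting two groups (i.e. drawn from a single group): C(6,7) + C(3,7) + C(4,7) = 0.
By inclusion–exclusion: 1716 − 157 + 0 = 1559.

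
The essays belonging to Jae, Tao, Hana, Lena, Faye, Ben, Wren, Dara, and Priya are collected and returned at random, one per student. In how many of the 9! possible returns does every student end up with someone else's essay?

133496

This is the derangement count D_9: permutations of 9 items with no fixed point.
By inclusion–exclusion this is Σ_{j=0}^{9} (−1)^j C(9,j)·(9−j)!.
Computing: 362880 − 362880 + 181440 − 60480 + 15120 − 3024 + 504 − 72 + 9 − 1 = 133496.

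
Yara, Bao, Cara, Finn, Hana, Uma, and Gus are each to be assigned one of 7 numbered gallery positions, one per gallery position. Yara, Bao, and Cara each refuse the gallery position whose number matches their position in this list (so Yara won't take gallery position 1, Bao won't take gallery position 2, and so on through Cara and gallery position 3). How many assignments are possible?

Let Aᵢ (for i ∈ {1, 2, 3}) be the placements that put person i in their forbidden gallery position. Any j of these fix j positions, leaving (7−j)! ways to fill the rest, and there are C(3,j) ways to pick which j.
By inclusion–exclusion, the number of valid placements is Σ_{j=0}^{3} (−1)^j C(3,j)·(7−j)!.
Computing: 5040 − 2160 + 360 − 24 = 3216.

3216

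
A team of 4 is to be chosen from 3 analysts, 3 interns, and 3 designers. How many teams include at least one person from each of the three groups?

81

With no constraint there are C(9,4) = 126 possible selections.
Selections missing a whole group: no analysts → C(6,4) = 15; no interns → C(6,4) = 15; no designers → C(6,4) = 15.
Add back selections omitting two groups (i.e. drawn from a single group): C(3,4) + C(3,4) + C(3,4) = 0.
By inclusion–exclusion: 126 − 45 + 0 = 81.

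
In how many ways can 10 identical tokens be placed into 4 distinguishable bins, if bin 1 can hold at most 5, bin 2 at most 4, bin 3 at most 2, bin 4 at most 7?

79

Without the upper bounds there are C(13,3) = 286 ways to split 10 among 4 bins.
Subtract solutions that violate a single cap (substitute x_i' = x_i − (cap_i+1)): x_1 ≥ 6 gives C(7,3) = 35; x_2 ≥ 5 gives C(8,3) = 56; x_3 ≥ 3 gives C(10,3) = 120; x_4 ≥ 8 gives C(5,3) = 10. Together 221.
Add back pairs where two caps are both exceeded: 0 + 4 + 0 + 10 + 0 + 0 = 14.
By inclusion–exclusion the count is 286 − 221 + 14 = 79.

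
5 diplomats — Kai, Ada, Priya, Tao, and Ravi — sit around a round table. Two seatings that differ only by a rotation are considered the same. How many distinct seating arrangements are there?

24

Fix one person's seat to break rotational symmetry; the remaining 4 people can be arranged in (4)! = 24 ways.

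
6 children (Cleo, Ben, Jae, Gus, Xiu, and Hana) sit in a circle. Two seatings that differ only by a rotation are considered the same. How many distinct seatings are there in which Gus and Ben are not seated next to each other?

Without the restriction there are (5)! = 120 seatings.
Those with Gus next to Ben: fuse the pair into one unit and seat 5 units around a circle — 2·(4)! = 48.
Subtracting, 120 − 48 = 72.

72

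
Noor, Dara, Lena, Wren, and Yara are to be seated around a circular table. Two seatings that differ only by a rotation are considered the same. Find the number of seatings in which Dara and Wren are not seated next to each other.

Without the restriction there are (4)! = 24 seatings.
Seatings with Dara beside Wren: treat them as a block with 2 internal orders, giving 2 × (3)! = 12.
Subtracting, 24 − 12 = 12.

12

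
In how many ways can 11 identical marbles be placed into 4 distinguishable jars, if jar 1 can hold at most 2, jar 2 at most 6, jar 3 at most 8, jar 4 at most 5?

By stars and bars, unrestricted non-negative solutions to x_1+…+x_4 = 11 number C(11+3,3) = 364.
Subtract solutions that violate a single cap (substitute x_i' = x_i − (cap_i+1)): x_1 ≥ 3 gives C(11,3) = 165; x_2 ≥ 7 gives C(7,3) = 35; x_3 ≥ 9 gives C(5,3) = 10; x_4 ≥ 6 gives C(8,3) = 56. Together 266.
Add back pairs where two caps are both exceeded: 4 + 0 + 10 + 0 + 0 + 0 = 14.
By inclusion–exclusion the count is 364 − 266 + 14 = 112.

112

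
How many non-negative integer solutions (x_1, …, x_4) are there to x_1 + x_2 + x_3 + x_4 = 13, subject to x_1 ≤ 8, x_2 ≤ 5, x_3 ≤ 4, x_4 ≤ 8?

215

Without the upper bounds there are C(16,3) = 560 ways to split 13 among 4 variables.
Subtract solutions that violate a single cap (substitute x_i' = x_i − (cap_i+1)): x_1 ≥ 9 gives C(7,3) = 35; x_2 ≥ 6 gives C(10,3) = 120; x_3 ≥ 5 gives C(11,3) = 165; x_4 ≥ 9 gives C(7,3) = 35. Together 355.
Add back pairs where two caps are both exceeded: 0 + 0 + 0 + 10 + 0 + 0 = 10.
By inclusion–exclusion the count is 560 − 355 + 10 = 215.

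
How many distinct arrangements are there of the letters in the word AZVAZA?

AZVAZA has 6 letters with A appearing 3 times and Z appearing twice.
So there are 6! / (3!·2!) = 60 distinguishable arrangements.

60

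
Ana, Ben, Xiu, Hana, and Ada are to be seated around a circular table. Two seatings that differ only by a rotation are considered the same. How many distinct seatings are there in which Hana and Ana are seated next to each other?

Glue Hana and Ana into a block (2 internal orders). Seating 4 units around a circle gives (3)! arrangements.
So 2 × (3)! = 2 × 6 = 12.

12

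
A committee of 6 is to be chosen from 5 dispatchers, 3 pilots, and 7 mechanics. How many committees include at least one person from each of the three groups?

Total 6-person selections from all 15: C(15,6) = 5005.
Subtract selections that omit an entire group: no dispatchers → C(10,6) = 210; no pilots → C(12,6) = 924; no mechanics → C(8,6) = 28.
Add back selections omitting two groups (i.e. drawn from a single group): C(5,6) + C(3,6) + C(7,6) = 7.
By inclusion–exclusion: 5005 − 1162 + 7 = 3850.

3850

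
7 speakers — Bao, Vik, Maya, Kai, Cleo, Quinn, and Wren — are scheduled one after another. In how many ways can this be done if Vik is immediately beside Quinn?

Glue Vik and Quinn into one block (2 internal orders), leaving 6 units to arrange in a row.
So the count is 2·(6)! = 1440.

1440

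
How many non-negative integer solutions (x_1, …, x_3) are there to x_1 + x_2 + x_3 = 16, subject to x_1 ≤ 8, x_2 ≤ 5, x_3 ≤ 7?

15

Ignoring the caps, the number of non-negative solutions to x_1+…+x_3 = 16 is C(18,2) = 153.
Subtract solutions that violate a single cap (substitute x_i' = x_i − (cap_i+1)): x_1 ≥ 9 gives C(9,2) = 36; x_2 ≥ 6 gives C(12,2) = 66; x_3 ≥ 8 gives C(10,2) = 45. Together 147.
Add back pairs where two caps are both exceeded: 3 + 0 + 6 = 9.
By inclusion–exclusion the count is 153 − 147 + 9 = 15.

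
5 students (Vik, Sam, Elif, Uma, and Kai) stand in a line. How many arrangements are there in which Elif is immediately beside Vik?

48

Place the 3 others and the Elif-Vik pair as 4 objects in a line; the pair has 2 internal arrangements.
That gives 2 × 4! = 2 × 24 = 48.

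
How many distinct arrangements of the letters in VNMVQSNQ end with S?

630

Fix S in the last position and arrange the remaining 7 letters.
Those 7 letters have N appearing twice, Q appearing twice, and V appearing twice, giving (7)!/(2!·2!·2!) = 630.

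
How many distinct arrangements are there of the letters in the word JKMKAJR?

1260

JKMKAJR has 7 letters with J appearing twice and K appearing twice.
So there are 7! / (2!·2!) = 1260 distinguishable arrangements.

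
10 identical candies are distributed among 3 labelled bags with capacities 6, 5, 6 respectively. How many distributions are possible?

31

By stars and bars, unrestricted non-negative solutions to x_1+…+x_3 = 10 number C(10+2,2) = 66.
Subtract solutions that violate a single cap (substitute x_i' = x_i − (cap_i+1)): x_1 ≥ 7 gives C(5,2) = 10; x_2 ≥ 6 gives C(6,2) = 15; x_3 ≥ 7 gives C(5,2) = 10. Together 35.
No two caps can be exceeded simultaneously, so the pair terms are all 0.
By inclusion–exclusion the count is 66 − 35 + 0 = 31.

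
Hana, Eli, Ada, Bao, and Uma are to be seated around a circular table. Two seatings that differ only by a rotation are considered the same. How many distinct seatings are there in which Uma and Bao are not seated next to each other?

12

Without the restriction there are (4)! = 24 seatings.
Seatings with Uma beside Bao: treat them as a block with 2 internal orders, giving 2 × (3)! = 12.
Subtracting, 24 − 12 = 12.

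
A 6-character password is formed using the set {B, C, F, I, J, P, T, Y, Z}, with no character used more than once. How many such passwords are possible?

This is a permutation of 6 out of 9: P(9,6) = 9!/3!.
9 × 8 × 7 × 6 × 5 × 4 = 60480.

60480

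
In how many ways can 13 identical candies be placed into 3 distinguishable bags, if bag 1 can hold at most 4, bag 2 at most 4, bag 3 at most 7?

6

Ignoring the caps, the number of non-negative solutions to x_1+…+x_3 = 13 is C(15,2) = 105.
Subtract solutions that violate a single cap (substitute x_i' = x_i − (cap_i+1)): x_1 ≥ 5 gives C(10,2) = 45; x_2 ≥ 5 gives C(10,2) = 45; x_3 ≥ 8 gives C(7,2) = 21. Together 111.
Add back pairs where two caps are both exceeded: 10 + 1 + 1 = 12.
By inclusion–exclusion the count is 105 − 111 + 12 = 6.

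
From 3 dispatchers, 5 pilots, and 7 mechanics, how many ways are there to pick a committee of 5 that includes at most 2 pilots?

Split by how many pilots are chosen (0 through 2).
Sum: C(5,0)·C(10,5) + C(5,1)·C(10,4) + C(5,2)·C(10,3) = 252 + 1050 + 1200 = 2502.

2502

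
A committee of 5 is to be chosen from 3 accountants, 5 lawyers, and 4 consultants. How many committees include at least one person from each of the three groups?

590

With no constraint there are C(12,5) = 792 possible selections.
Selections missing a whole group: no accountants → C(9,5) = 126; no lawyers → C(7,5) = 21; no consultants → C(8,5) = 56.
Add back selections omitting two groups (i.e. drawn from a single group): C(3,5) + C(5,5) + C(4,5) = 1.
By inclusion–exclusion: 792 − 203 + 1 = 590.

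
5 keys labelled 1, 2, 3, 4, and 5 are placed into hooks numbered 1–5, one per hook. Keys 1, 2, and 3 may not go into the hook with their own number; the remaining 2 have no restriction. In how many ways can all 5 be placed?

Let Aᵢ (for i ∈ {1, 2, 3}) be the placements that put key i in its forbidden hook. Any j of these fix j positions, leaving (5−j)! ways to fill the rest, and there are C(3,j) ways to pick which j.
By inclusion–exclusion, the number of valid placements is Σ_{j=0}^{3} (−1)^j C(3,j)·(5−j)!.
Computing: 120 − 72 + 18 − 2 = 64.

64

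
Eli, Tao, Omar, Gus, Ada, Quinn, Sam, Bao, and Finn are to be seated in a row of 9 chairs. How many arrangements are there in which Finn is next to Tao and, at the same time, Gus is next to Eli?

20160

Treat {Finn,Tao} as one block (2 orders) and {Gus,Eli} as another (2 orders).
That leaves 7 units to arrange: 2 × 2 × 7! = 4 × 5040 = 20160.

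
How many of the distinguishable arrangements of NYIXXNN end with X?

Fix X in the last position and arrange the remaining 6 letters.
Those 6 letters have N appearing 3 times, giving (6)!/(3!) = 120.

120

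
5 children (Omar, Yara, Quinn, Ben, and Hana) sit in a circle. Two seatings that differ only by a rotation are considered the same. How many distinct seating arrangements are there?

24

Fix one person's seat to break rotational symmetry; the remaining 4 people can be arranged in (4)! = 24 ways.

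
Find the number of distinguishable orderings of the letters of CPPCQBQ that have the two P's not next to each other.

450

Total arrangements of CPPCQBQ: 7!/(2!·2!·2!) = 630.
If the two P's are adjacent, glue them into one block, leaving 6 items to arrange: (6)!/(2!·2!) = 180 ways.
Subtracting, 630 − 180 = 450 arrangements keep the P's apart.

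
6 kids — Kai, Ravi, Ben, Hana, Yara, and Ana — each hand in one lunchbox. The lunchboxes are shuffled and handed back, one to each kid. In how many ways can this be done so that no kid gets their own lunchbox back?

265

Let Aᵢ be the assignments in which kid i gets their own lunchbox. We want the size of the complement of A₁∪…∪A_6.
By inclusion–exclusion this is Σ_{j=0}^{6} (−1)^j C(6,j)·(6−j)!.
Computing: 720 − 720 + 360 − 120 + 30 − 6 + 1 = 265.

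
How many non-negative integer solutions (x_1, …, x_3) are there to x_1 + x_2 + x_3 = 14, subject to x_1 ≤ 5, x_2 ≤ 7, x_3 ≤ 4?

6

Ignoring the caps, the number of non-negative solutions to x_1+…+x_3 = 14 is C(16,2) = 120.
Subtract solutions that violate a single cap (substitute x_i' = x_i − (cap_i+1)): x_1 ≥ 6 gives C(10,2) = 45; x_2 ≥ 8 gives C(8,2) = 28; x_3 ≥ 5 gives C(11,2) = 55. Together 128.
Add back pairs where two caps are both exceeded: 1 + 10 + 3 = 14.
By inclusion–exclusion the count is 120 − 128 + 14 = 6.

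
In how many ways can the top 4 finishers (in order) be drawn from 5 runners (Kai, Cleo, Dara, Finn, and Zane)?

This is an ordered selection of 4 from 5: P(5,4).
That gives 5 × 4 × 3 × 2 = 120.

120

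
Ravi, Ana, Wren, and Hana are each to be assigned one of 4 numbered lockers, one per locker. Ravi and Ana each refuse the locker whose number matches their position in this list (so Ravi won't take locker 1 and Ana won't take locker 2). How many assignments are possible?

14

Let Aᵢ (for i ∈ {1, 2}) be the placements that put person i in their forbidden locker. Any j of these fix j positions, leaving (4−j)! ways to fill the rest, and there are C(2,j) ways to pick which j.
By inclusion–exclusion, the number of valid placements is Σ_{j=0}^{2} (−1)^j C(2,j)·(4−j)!.
Computing: 24 − 12 + 2 = 14.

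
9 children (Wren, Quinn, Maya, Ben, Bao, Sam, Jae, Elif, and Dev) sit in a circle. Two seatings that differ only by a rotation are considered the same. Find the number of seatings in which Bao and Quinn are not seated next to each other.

30240

Without the restriction there are (8)! = 40320 seatings.
Seatings with Bao beside Quinn: treat them as a block with 2 internal orders, giving 2 × (7)! = 10080.
Subtracting, 40320 − 10080 = 30240.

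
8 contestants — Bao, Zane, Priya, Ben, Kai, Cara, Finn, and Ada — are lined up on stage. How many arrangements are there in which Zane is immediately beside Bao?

10080

Place the 6 others and the Zane-Bao pair as 7 objects in a line; the pair has 2 internal arrangements.
So the count is 2·(7)! = 10080.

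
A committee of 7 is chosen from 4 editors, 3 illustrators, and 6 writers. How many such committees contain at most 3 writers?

1058

Split by how many writers are chosen (0 through 3).
Sum: C(6,0)·C(7,7) + C(6,1)·C(7,6) + C(6,2)·C(7,5) + C(6,3)·C(7,4) = 1 + 42 + 315 + 700 = 1058.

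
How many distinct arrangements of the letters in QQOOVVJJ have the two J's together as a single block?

Treat the 2 copies of J as a single block. The multiset to arrange is then {JJ, O, O, Q, Q, V, V}, 7 items in all.
That gives (7)!/(2!·2!·2!) = 630 arrangements.

630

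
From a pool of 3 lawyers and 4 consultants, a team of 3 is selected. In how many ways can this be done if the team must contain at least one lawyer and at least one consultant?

With no constraint there are C(7,3) = 35 possible selections.
Selections missing a whole group: no lawyers → C(4,3) = 4; no consultants → C(3,3) = 1.
Both groups omitted at once is impossible, so 35 − 5 = 30.

30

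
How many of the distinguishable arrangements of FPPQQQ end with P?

Fix P in the last position and arrange the remaining 5 letters.
Those 5 letters have Q appearing 3 times, giving (5)!/(3!) = 20.

20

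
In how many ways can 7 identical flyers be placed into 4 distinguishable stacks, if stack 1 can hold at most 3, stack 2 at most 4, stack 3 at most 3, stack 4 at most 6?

69

Without the upper bounds there are C(10,3) = 120 ways to split 7 among 4 stacks.
Subtract solutions that violate a single cap (substitute x_i' = x_i − (cap_i+1)): x_1 ≥ 4 gives C(6,3) = 20; x_2 ≥ 5 gives C(5,3) = 10; x_3 ≥ 4 gives C(6,3) = 20; x_4 ≥ 7 gives C(3,3) = 1. Together 51.
No two caps can be exceeded simultaneously, so the pair terms are all 0.
By inclusion–exclusion the count is 120 − 51 + 0 = 69.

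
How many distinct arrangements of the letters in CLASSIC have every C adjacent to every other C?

Treat the 2 copies of C as a single block. The multiset to arrange is then {CC, A, I, L, S, S}, 6 items in all.
That gives (6)!/(2!) = 360 arrangements.

360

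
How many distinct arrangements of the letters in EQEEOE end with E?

20

Fix E in the last position and arrange the remaining 5 letters.
Those 5 letters have E appearing 3 times, giving (5)!/(3!) = 20.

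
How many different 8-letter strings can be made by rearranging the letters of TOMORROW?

The 8 letters of TOMORROW have repeats: O appearing 3 times and R appearing twice.
Dividing 8! = 40320 by 3!·2! = 12 for the repeated letters gives 3360.

3360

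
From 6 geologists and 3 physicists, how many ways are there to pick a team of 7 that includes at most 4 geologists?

Split by how many geologists are chosen (0 through 4).
Sum: C(6,0)·C(3,7) + C(6,1)·C(3,6) + C(6,2)·C(3,5) + C(6,3)·C(3,4) + C(6,4)·C(3,3) = 0 + 0 + 0 + 0 + 15 = 15.

15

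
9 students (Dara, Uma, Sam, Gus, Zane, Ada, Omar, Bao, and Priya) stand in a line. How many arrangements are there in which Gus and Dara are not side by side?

Of the 9! = 362880 arrangements, those with Gus and Dara adjacent number 2 × 8! = 80640 (treat the pair as a block with 2 internal orders).
Complementary counting: 362880 − 80640 = 282240.

282240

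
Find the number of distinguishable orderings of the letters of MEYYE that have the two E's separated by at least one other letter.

18

There are 5!/(2!·2!) = 30 arrangements of MEYYE in total.
If the two E's are adjacent, glue them into one block, leaving 4 items to arrange: (4)!/(2!) = 12 ways.
Hence 30 − 12 = 18.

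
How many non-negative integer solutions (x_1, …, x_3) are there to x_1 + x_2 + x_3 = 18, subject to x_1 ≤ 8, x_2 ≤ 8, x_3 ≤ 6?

15

Ignoring the caps, the number of non-negative solutions to x_1+…+x_3 = 18 is C(20,2) = 190.
Subtract solutions that violate a single cap (substitute x_i' = x_i − (cap_i+1)): x_1 ≥ 9 gives C(11,2) = 55; x_2 ≥ 9 gives C(11,2) = 55; x_3 ≥ 7 gives C(13,2) = 78. Together 188.
Add back pairs where two caps are both exceeded: 1 + 6 + 6 = 13.
By inclusion–exclusion the count is 190 − 188 + 13 = 15.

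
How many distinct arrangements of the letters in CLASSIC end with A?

With the last slot taken by A, it remains to arrange the other 6 letters (CLSSIC).
Those 6 letters have C appearing twice and S appearing twice, giving (6)!/(2!·2!) = 180.

180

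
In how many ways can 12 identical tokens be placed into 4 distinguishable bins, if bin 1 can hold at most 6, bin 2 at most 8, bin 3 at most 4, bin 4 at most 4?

Without the upper bounds there are C(15,3) = 455 ways to split 12 among 4 bins.
Subtract solutions that violate a single cap (substitute x_i' = x_i − (cap_i+1)): x_1 ≥ 7 gives C(8,3) = 56; x_2 ≥ 9 gives C(6,3) = 20; x_3 ≥ 5 gives C(10,3) = 120; x_4 ≥ 5 gives C(10,3) = 120. Together 316.
Add back pairs where two caps are both exceeded: 0 + 1 + 1 + 0 + 0 + 10 = 12.
By inclusion–exclusion the count is 455 − 316 + 12 = 151.

151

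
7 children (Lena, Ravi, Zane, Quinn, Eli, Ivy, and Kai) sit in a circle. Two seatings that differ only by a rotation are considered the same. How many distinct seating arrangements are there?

720

Fix one person's seat to break rotational symmetry; the remaining 6 people can be arranged in (6)! = 720 ways.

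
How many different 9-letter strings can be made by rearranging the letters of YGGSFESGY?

15120

The 9 letters of YGGSFESGY have repeats: G appearing 3 times, S appearing twice, and Y appearing twice.
The number of distinct arrangements is 9!/(3!·2!·2!) = 362880/24 = 15120.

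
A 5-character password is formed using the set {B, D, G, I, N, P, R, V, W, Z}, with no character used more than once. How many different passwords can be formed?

30240

This is a permutation of 5 out of 10: P(10,5) = 10!/5!.
That product is 10 × 9 × 8 × 7 × 6 = 30240.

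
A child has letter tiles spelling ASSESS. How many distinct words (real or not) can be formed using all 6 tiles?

The 6 letters of ASSESS have repeats: S appearing 4 times.
So there are 6! / (4!) = 30 distinguishable arrangements.

30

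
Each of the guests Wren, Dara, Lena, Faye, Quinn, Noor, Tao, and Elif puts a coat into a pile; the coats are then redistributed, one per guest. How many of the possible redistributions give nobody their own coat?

14833

This is the derangement count D_8: permutations of 8 items with no fixed point.
By inclusion–exclusion this is Σ_{j=0}^{8} (−1)^j C(8,j)·(8−j)!.
Computing: 40320 − 40320 + 20160 − 6720 + 1680 − 336 + 56 − 8 + 1 = 14833.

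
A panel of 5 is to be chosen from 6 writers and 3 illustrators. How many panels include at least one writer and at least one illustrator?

Total 5-person selections from all 9: C(9,5) = 126.
Selections missing a whole group: no writers → C(3,5) = 0; no illustrators → C(6,5) = 6.
Both groups omitted at once is impossible, so 126 − 6 = 120.

120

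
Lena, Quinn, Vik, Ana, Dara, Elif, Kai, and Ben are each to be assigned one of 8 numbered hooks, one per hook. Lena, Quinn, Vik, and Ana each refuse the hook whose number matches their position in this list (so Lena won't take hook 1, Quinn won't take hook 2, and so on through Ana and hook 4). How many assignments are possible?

24024

Let Aᵢ (for 1 ≤ i ≤ 4) be the placements that put person i in their forbidden hook. Any j of these fix j positions, leaving (8−j)! ways to fill the rest, and there are C(4,j) ways to pick which j.
By inclusion–exclusion, the number of valid placements is Σ_{j=0}^{4} (−1)^j C(4,j)·(8−j)!.
Computing: 40320 − 20160 + 4320 − 480 + 24 = 24024.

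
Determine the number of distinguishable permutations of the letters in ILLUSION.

10080

Letter multiplicities in ILLUSION: I×2, L×2, N×1, O×1, S×1, U×1.
The number of distinct arrangements is 8!/(2!·2!) = 40320/4 = 10080.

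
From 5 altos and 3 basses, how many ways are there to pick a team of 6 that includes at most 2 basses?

18

Split by how many basses are chosen (0 through 2).
Sum: C(3,0)·C(5,6) + C(3,1)·C(5,5) + C(3,2)·C(5,4) = 0 + 3 + 15 = 18.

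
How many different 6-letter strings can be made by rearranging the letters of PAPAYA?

PAPAYA has 6 letters with A appearing 3 times and P appearing twice.
So there are 6! / (3!·2!) = 60 distinguishable arrangements.

60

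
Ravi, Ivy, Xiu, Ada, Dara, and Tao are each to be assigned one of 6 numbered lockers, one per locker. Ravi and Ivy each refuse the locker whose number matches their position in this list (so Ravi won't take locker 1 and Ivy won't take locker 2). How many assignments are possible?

504

Let Aᵢ (for i ∈ {1, 2}) be the placements that put person i in their forbidden locker. Any j of these fix j positions, leaving (6−j)! ways to fill the rest, and there are C(2,j) ways to pick which j.
By inclusion–exclusion, the number of valid placements is Σ_{j=0}^{2} (−1)^j C(2,j)·(6−j)!.
Computing: 720 − 240 + 24 = 504.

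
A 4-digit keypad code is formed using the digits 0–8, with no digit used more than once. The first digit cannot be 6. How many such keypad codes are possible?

The first digit has 9−1 = 8 choices (anything except 6).
The remaining 3 digits are filled from the other 8 symbols without repetition: 8 × 7 × 6 = 336.
Total: 8 × 336 = 2688.

2688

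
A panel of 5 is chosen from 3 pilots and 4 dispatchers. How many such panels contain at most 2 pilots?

Split by how many pilots are chosen (0 through 2).
Sum: C(3,0)·C(4,5) + C(3,1)·C(4,4) + C(3,2)·C(4,3) = 0 + 3 + 12 = 15.

15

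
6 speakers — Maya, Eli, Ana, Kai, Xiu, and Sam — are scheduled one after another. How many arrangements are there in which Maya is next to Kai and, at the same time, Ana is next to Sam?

Treat {Maya,Kai} as one block (2 orders) and {Ana,Sam} as another (2 orders).
That leaves 4 units to arrange: 2 × 2 × 4! = 4 × 24 = 96.

96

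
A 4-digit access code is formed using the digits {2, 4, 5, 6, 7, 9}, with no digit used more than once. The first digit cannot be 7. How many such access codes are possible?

The first digit has 6−1 = 5 choices (anything except 7).
The remaining 3 digits are filled from the other 5 symbols without repetition: 5 × 4 × 3 = 60.
Total: 5 × 60 = 300.

300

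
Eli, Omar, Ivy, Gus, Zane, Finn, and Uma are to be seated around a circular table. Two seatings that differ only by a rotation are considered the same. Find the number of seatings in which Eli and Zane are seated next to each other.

Glue Eli and Zane into a block (2 internal orders). Seating 6 units around a circle gives (5)! arrangements.
So 2 × (5)! = 2 × 120 = 240.

240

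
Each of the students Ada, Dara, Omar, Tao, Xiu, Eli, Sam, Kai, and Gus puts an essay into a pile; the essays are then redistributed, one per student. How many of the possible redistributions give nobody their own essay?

133496

Count assignments avoiding every fixed point. For any j of the 9 students fixed to their own essay, the other 9−j can be arranged in (9−j)! ways.
By inclusion–exclusion this is Σ_{j=0}^{9} (−1)^j C(9,j)·(9−j)!.
Computing: 362880 − 362880 + 181440 − 60480 + 15120 − 3024 + 504 − 72 + 9 − 1 = 133496.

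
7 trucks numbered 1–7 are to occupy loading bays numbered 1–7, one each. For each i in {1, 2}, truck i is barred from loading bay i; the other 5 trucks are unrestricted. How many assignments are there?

Let Aᵢ (for i ∈ {1, 2}) be the placements that put truck i in its forbidden loading bay. Any j of these fix j positions, leaving (7−j)! ways to fill the rest, and there are C(2,j) ways to pick which j.
By inclusion–exclusion, the number of valid placements is Σ_{j=0}^{2} (−1)^j C(2,j)·(7−j)!.
Computing: 5040 − 1440 + 120 = 3720.

3720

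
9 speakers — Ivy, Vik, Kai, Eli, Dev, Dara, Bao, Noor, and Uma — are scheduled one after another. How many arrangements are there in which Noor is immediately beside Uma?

Place the 7 others and the Noor-Uma pair as 8 objects in a line; the pair has 2 internal arrangements.
So the count is 2·(8)! = 80640.

80640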